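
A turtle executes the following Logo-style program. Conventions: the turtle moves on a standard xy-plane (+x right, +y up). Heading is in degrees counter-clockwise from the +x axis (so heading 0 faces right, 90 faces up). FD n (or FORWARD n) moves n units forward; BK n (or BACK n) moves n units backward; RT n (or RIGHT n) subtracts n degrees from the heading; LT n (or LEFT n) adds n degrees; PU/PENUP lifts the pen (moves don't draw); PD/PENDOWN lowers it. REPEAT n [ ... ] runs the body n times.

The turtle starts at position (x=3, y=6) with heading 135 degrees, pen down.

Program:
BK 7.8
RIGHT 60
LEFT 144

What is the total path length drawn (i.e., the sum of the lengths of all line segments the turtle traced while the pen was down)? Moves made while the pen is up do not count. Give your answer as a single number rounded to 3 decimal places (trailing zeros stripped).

Answer: 7.8

Derivation:
Executing turtle program step by step:
Start: pos=(3,6), heading=135, pen down
BK 7.8: (3,6) -> (8.515,0.485) [heading=135, draw]
RT 60: heading 135 -> 75
LT 144: heading 75 -> 219
Final: pos=(8.515,0.485), heading=219, 1 segment(s) drawn

Segment lengths:
  seg 1: (3,6) -> (8.515,0.485), length = 7.8
Total = 7.8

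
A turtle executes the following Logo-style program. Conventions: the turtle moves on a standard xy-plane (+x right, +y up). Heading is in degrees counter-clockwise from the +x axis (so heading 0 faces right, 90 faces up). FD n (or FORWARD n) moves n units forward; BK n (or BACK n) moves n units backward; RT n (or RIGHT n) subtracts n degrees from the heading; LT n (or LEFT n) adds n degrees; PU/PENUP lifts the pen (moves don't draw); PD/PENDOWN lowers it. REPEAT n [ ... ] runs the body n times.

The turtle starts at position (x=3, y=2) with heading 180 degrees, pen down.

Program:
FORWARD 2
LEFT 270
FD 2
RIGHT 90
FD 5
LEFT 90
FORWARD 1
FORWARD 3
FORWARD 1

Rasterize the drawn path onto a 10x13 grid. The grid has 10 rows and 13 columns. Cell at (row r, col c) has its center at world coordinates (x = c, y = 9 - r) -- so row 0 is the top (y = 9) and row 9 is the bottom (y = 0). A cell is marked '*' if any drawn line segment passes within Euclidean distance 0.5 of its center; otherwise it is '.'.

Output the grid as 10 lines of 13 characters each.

Answer: ......*......
......*......
......*......
......*......
......*......
.******......
.*...........
.***.........
.............
.............

Derivation:
Segment 0: (3,2) -> (1,2)
Segment 1: (1,2) -> (1,4)
Segment 2: (1,4) -> (6,4)
Segment 3: (6,4) -> (6,5)
Segment 4: (6,5) -> (6,8)
Segment 5: (6,8) -> (6,9)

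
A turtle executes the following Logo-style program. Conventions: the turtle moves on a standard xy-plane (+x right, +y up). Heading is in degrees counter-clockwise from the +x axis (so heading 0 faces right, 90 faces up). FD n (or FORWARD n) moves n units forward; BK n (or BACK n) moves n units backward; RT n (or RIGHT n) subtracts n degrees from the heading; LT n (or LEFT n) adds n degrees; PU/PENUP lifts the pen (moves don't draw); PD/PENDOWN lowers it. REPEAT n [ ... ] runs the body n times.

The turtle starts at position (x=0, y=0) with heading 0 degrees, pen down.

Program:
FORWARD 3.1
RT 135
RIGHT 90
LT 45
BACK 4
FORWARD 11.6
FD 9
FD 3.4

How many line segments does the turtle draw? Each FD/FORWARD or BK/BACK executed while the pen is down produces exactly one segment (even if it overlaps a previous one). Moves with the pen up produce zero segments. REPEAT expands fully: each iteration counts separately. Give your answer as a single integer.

Executing turtle program step by step:
Start: pos=(0,0), heading=0, pen down
FD 3.1: (0,0) -> (3.1,0) [heading=0, draw]
RT 135: heading 0 -> 225
RT 90: heading 225 -> 135
LT 45: heading 135 -> 180
BK 4: (3.1,0) -> (7.1,0) [heading=180, draw]
FD 11.6: (7.1,0) -> (-4.5,0) [heading=180, draw]
FD 9: (-4.5,0) -> (-13.5,0) [heading=180, draw]
FD 3.4: (-13.5,0) -> (-16.9,0) [heading=180, draw]
Final: pos=(-16.9,0), heading=180, 5 segment(s) drawn
Segments drawn: 5

Answer: 5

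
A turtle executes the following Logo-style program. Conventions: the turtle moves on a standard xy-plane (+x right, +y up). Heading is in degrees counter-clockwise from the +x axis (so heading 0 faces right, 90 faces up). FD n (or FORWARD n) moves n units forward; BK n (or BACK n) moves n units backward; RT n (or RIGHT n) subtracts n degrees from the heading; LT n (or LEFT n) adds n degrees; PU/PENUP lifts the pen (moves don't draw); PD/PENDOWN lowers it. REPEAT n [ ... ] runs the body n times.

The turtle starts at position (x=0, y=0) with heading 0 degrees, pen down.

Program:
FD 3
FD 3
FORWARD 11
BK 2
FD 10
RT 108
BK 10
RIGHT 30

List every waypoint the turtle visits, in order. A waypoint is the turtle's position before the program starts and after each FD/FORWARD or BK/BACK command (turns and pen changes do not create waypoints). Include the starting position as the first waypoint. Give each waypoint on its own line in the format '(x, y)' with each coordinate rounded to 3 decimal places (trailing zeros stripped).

Answer: (0, 0)
(3, 0)
(6, 0)
(17, 0)
(15, 0)
(25, 0)
(28.09, 9.511)

Derivation:
Executing turtle program step by step:
Start: pos=(0,0), heading=0, pen down
FD 3: (0,0) -> (3,0) [heading=0, draw]
FD 3: (3,0) -> (6,0) [heading=0, draw]
FD 11: (6,0) -> (17,0) [heading=0, draw]
BK 2: (17,0) -> (15,0) [heading=0, draw]
FD 10: (15,0) -> (25,0) [heading=0, draw]
RT 108: heading 0 -> 252
BK 10: (25,0) -> (28.09,9.511) [heading=252, draw]
RT 30: heading 252 -> 222
Final: pos=(28.09,9.511), heading=222, 6 segment(s) drawn
Waypoints (7 total):
(0, 0)
(3, 0)
(6, 0)
(17, 0)
(15, 0)
(25, 0)
(28.09, 9.511)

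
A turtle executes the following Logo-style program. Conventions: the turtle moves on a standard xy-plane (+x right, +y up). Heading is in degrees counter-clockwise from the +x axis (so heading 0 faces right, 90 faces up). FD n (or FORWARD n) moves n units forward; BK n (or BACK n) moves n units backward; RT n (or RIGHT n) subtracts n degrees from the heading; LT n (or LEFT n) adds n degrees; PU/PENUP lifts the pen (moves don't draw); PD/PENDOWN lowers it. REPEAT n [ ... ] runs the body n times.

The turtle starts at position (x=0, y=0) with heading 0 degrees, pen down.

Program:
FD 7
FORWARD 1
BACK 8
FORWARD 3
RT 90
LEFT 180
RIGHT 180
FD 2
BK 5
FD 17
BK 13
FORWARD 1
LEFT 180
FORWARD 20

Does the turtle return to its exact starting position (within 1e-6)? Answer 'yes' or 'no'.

Answer: no

Derivation:
Executing turtle program step by step:
Start: pos=(0,0), heading=0, pen down
FD 7: (0,0) -> (7,0) [heading=0, draw]
FD 1: (7,0) -> (8,0) [heading=0, draw]
BK 8: (8,0) -> (0,0) [heading=0, draw]
FD 3: (0,0) -> (3,0) [heading=0, draw]
RT 90: heading 0 -> 270
LT 180: heading 270 -> 90
RT 180: heading 90 -> 270
FD 2: (3,0) -> (3,-2) [heading=270, draw]
BK 5: (3,-2) -> (3,3) [heading=270, draw]
FD 17: (3,3) -> (3,-14) [heading=270, draw]
BK 13: (3,-14) -> (3,-1) [heading=270, draw]
FD 1: (3,-1) -> (3,-2) [heading=270, draw]
LT 180: heading 270 -> 90
FD 20: (3,-2) -> (3,18) [heading=90, draw]
Final: pos=(3,18), heading=90, 10 segment(s) drawn

Start position: (0, 0)
Final position: (3, 18)
Distance = 18.248; >= 1e-6 -> NOT closed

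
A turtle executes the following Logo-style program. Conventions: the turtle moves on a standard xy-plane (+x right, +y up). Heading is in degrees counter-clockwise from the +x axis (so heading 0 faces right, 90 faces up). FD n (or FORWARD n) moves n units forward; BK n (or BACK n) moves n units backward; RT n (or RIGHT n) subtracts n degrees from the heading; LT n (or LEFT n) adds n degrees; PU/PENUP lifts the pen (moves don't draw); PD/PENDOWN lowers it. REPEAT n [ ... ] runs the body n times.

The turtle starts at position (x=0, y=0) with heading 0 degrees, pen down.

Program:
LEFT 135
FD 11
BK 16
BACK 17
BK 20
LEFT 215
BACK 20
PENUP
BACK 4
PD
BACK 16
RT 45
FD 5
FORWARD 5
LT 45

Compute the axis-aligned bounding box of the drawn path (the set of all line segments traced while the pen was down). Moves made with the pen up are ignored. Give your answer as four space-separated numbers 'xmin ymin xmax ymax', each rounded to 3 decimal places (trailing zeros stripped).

Answer: -9.694 -30.944 29.698 7.778

Derivation:
Executing turtle program step by step:
Start: pos=(0,0), heading=0, pen down
LT 135: heading 0 -> 135
FD 11: (0,0) -> (-7.778,7.778) [heading=135, draw]
BK 16: (-7.778,7.778) -> (3.536,-3.536) [heading=135, draw]
BK 17: (3.536,-3.536) -> (15.556,-15.556) [heading=135, draw]
BK 20: (15.556,-15.556) -> (29.698,-29.698) [heading=135, draw]
LT 215: heading 135 -> 350
BK 20: (29.698,-29.698) -> (10.002,-26.226) [heading=350, draw]
PU: pen up
BK 4: (10.002,-26.226) -> (6.063,-25.531) [heading=350, move]
PD: pen down
BK 16: (6.063,-25.531) -> (-9.694,-22.753) [heading=350, draw]
RT 45: heading 350 -> 305
FD 5: (-9.694,-22.753) -> (-6.826,-26.848) [heading=305, draw]
FD 5: (-6.826,-26.848) -> (-3.958,-30.944) [heading=305, draw]
LT 45: heading 305 -> 350
Final: pos=(-3.958,-30.944), heading=350, 8 segment(s) drawn

Segment endpoints: x in {-9.694, -7.778, -6.826, -3.958, 0, 3.536, 6.063, 10.002, 15.556, 29.698}, y in {-30.944, -29.698, -26.848, -26.226, -25.531, -22.753, -15.556, -3.536, 0, 7.778}
xmin=-9.694, ymin=-30.944, xmax=29.698, ymax=7.778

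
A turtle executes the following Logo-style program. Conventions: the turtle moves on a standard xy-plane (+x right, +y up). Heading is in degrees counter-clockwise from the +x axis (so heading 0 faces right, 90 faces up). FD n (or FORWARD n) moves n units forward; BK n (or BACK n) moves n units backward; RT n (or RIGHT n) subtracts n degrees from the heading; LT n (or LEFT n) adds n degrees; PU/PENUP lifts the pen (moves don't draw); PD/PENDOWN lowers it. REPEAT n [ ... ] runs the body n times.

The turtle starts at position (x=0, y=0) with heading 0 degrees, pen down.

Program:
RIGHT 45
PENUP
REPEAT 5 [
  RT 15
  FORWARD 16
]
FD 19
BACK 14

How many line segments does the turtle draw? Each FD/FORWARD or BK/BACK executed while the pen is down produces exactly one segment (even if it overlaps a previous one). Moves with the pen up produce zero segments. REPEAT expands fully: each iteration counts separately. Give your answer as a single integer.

Executing turtle program step by step:
Start: pos=(0,0), heading=0, pen down
RT 45: heading 0 -> 315
PU: pen up
REPEAT 5 [
  -- iteration 1/5 --
  RT 15: heading 315 -> 300
  FD 16: (0,0) -> (8,-13.856) [heading=300, move]
  -- iteration 2/5 --
  RT 15: heading 300 -> 285
  FD 16: (8,-13.856) -> (12.141,-29.311) [heading=285, move]
  -- iteration 3/5 --
  RT 15: heading 285 -> 270
  FD 16: (12.141,-29.311) -> (12.141,-45.311) [heading=270, move]
  -- iteration 4/5 --
  RT 15: heading 270 -> 255
  FD 16: (12.141,-45.311) -> (8,-60.766) [heading=255, move]
  -- iteration 5/5 --
  RT 15: heading 255 -> 240
  FD 16: (8,-60.766) -> (0,-74.622) [heading=240, move]
]
FD 19: (0,-74.622) -> (-9.5,-91.077) [heading=240, move]
BK 14: (-9.5,-91.077) -> (-2.5,-78.953) [heading=240, move]
Final: pos=(-2.5,-78.953), heading=240, 0 segment(s) drawn
Segments drawn: 0

Answer: 0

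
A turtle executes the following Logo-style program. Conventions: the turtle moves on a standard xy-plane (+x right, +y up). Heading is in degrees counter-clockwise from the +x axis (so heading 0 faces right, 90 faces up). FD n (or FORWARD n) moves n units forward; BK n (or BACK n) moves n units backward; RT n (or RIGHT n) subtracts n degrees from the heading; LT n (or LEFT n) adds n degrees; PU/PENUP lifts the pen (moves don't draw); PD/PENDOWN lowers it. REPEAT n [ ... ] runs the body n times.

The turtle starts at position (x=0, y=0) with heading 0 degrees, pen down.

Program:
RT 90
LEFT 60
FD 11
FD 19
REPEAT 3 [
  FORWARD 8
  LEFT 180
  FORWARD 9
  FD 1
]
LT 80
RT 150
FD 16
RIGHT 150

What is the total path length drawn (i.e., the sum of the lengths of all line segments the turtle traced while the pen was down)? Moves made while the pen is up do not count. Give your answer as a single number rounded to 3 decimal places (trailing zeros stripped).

Executing turtle program step by step:
Start: pos=(0,0), heading=0, pen down
RT 90: heading 0 -> 270
LT 60: heading 270 -> 330
FD 11: (0,0) -> (9.526,-5.5) [heading=330, draw]
FD 19: (9.526,-5.5) -> (25.981,-15) [heading=330, draw]
REPEAT 3 [
  -- iteration 1/3 --
  FD 8: (25.981,-15) -> (32.909,-19) [heading=330, draw]
  LT 180: heading 330 -> 150
  FD 9: (32.909,-19) -> (25.115,-14.5) [heading=150, draw]
  FD 1: (25.115,-14.5) -> (24.249,-14) [heading=150, draw]
  -- iteration 2/3 --
  FD 8: (24.249,-14) -> (17.321,-10) [heading=150, draw]
  LT 180: heading 150 -> 330
  FD 9: (17.321,-10) -> (25.115,-14.5) [heading=330, draw]
  FD 1: (25.115,-14.5) -> (25.981,-15) [heading=330, draw]
  -- iteration 3/3 --
  FD 8: (25.981,-15) -> (32.909,-19) [heading=330, draw]
  LT 180: heading 330 -> 150
  FD 9: (32.909,-19) -> (25.115,-14.5) [heading=150, draw]
  FD 1: (25.115,-14.5) -> (24.249,-14) [heading=150, draw]
]
LT 80: heading 150 -> 230
RT 150: heading 230 -> 80
FD 16: (24.249,-14) -> (27.027,1.757) [heading=80, draw]
RT 150: heading 80 -> 290
Final: pos=(27.027,1.757), heading=290, 12 segment(s) drawn

Segment lengths:
  seg 1: (0,0) -> (9.526,-5.5), length = 11
  seg 2: (9.526,-5.5) -> (25.981,-15), length = 19
  seg 3: (25.981,-15) -> (32.909,-19), length = 8
  seg 4: (32.909,-19) -> (25.115,-14.5), length = 9
  seg 5: (25.115,-14.5) -> (24.249,-14), length = 1
  seg 6: (24.249,-14) -> (17.321,-10), length = 8
  seg 7: (17.321,-10) -> (25.115,-14.5), length = 9
  seg 8: (25.115,-14.5) -> (25.981,-15), length = 1
  seg 9: (25.981,-15) -> (32.909,-19), length = 8
  seg 10: (32.909,-19) -> (25.115,-14.5), length = 9
  seg 11: (25.115,-14.5) -> (24.249,-14), length = 1
  seg 12: (24.249,-14) -> (27.027,1.757), length = 16
Total = 100

Answer: 100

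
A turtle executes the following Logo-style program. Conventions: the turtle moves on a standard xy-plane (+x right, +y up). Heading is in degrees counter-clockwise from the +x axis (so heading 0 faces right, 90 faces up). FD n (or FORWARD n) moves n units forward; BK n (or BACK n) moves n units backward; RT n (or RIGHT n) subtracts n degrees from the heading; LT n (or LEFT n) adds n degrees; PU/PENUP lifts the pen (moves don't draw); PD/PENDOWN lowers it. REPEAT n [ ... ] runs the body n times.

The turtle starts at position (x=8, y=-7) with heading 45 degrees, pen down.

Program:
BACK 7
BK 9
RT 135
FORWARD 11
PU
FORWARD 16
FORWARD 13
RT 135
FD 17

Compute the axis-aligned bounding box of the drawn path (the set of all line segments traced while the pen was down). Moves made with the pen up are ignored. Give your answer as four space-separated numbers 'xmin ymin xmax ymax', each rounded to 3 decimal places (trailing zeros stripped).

Executing turtle program step by step:
Start: pos=(8,-7), heading=45, pen down
BK 7: (8,-7) -> (3.05,-11.95) [heading=45, draw]
BK 9: (3.05,-11.95) -> (-3.314,-18.314) [heading=45, draw]
RT 135: heading 45 -> 270
FD 11: (-3.314,-18.314) -> (-3.314,-29.314) [heading=270, draw]
PU: pen up
FD 16: (-3.314,-29.314) -> (-3.314,-45.314) [heading=270, move]
FD 13: (-3.314,-45.314) -> (-3.314,-58.314) [heading=270, move]
RT 135: heading 270 -> 135
FD 17: (-3.314,-58.314) -> (-15.335,-46.293) [heading=135, move]
Final: pos=(-15.335,-46.293), heading=135, 3 segment(s) drawn

Segment endpoints: x in {-3.314, -3.314, 3.05, 8}, y in {-29.314, -18.314, -11.95, -7}
xmin=-3.314, ymin=-29.314, xmax=8, ymax=-7

Answer: -3.314 -29.314 8 -7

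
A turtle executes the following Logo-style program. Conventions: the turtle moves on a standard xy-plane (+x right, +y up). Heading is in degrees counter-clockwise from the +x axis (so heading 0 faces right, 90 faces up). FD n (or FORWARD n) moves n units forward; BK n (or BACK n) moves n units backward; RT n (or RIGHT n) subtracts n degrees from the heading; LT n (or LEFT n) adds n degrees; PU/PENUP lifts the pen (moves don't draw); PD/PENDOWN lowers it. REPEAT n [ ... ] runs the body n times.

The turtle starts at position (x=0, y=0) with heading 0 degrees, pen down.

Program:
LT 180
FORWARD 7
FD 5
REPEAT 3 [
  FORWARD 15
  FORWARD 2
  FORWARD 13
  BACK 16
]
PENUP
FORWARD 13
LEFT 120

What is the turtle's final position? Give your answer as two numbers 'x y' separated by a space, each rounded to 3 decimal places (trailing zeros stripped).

Executing turtle program step by step:
Start: pos=(0,0), heading=0, pen down
LT 180: heading 0 -> 180
FD 7: (0,0) -> (-7,0) [heading=180, draw]
FD 5: (-7,0) -> (-12,0) [heading=180, draw]
REPEAT 3 [
  -- iteration 1/3 --
  FD 15: (-12,0) -> (-27,0) [heading=180, draw]
  FD 2: (-27,0) -> (-29,0) [heading=180, draw]
  FD 13: (-29,0) -> (-42,0) [heading=180, draw]
  BK 16: (-42,0) -> (-26,0) [heading=180, draw]
  -- iteration 2/3 --
  FD 15: (-26,0) -> (-41,0) [heading=180, draw]
  FD 2: (-41,0) -> (-43,0) [heading=180, draw]
  FD 13: (-43,0) -> (-56,0) [heading=180, draw]
  BK 16: (-56,0) -> (-40,0) [heading=180, draw]
  -- iteration 3/3 --
  FD 15: (-40,0) -> (-55,0) [heading=180, draw]
  FD 2: (-55,0) -> (-57,0) [heading=180, draw]
  FD 13: (-57,0) -> (-70,0) [heading=180, draw]
  BK 16: (-70,0) -> (-54,0) [heading=180, draw]
]
PU: pen up
FD 13: (-54,0) -> (-67,0) [heading=180, move]
LT 120: heading 180 -> 300
Final: pos=(-67,0), heading=300, 14 segment(s) drawn

Answer: -67 0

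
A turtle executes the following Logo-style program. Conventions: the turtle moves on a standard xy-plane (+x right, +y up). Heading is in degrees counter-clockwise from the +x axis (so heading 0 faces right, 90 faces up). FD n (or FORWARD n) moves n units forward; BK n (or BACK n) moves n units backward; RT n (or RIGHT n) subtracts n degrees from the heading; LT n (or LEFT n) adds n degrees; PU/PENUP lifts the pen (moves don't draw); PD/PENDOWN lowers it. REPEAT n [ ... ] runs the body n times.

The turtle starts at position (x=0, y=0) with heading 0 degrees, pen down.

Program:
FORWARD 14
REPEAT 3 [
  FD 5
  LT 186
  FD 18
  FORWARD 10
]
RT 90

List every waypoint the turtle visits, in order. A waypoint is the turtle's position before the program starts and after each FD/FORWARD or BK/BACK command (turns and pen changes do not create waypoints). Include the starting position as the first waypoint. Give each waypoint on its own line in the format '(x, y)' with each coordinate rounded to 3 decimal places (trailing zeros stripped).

Answer: (0, 0)
(14, 0)
(19, 0)
(1.099, -1.882)
(-8.847, -2.927)
(-13.819, -3.449)
(3.787, 0.293)
(13.569, 2.372)
(18.46, 3.412)
(1.341, -2.151)
(-8.17, -5.241)

Derivation:
Executing turtle program step by step:
Start: pos=(0,0), heading=0, pen down
FD 14: (0,0) -> (14,0) [heading=0, draw]
REPEAT 3 [
  -- iteration 1/3 --
  FD 5: (14,0) -> (19,0) [heading=0, draw]
  LT 186: heading 0 -> 186
  FD 18: (19,0) -> (1.099,-1.882) [heading=186, draw]
  FD 10: (1.099,-1.882) -> (-8.847,-2.927) [heading=186, draw]
  -- iteration 2/3 --
  FD 5: (-8.847,-2.927) -> (-13.819,-3.449) [heading=186, draw]
  LT 186: heading 186 -> 12
  FD 18: (-13.819,-3.449) -> (3.787,0.293) [heading=12, draw]
  FD 10: (3.787,0.293) -> (13.569,2.372) [heading=12, draw]
  -- iteration 3/3 --
  FD 5: (13.569,2.372) -> (18.46,3.412) [heading=12, draw]
  LT 186: heading 12 -> 198
  FD 18: (18.46,3.412) -> (1.341,-2.151) [heading=198, draw]
  FD 10: (1.341,-2.151) -> (-8.17,-5.241) [heading=198, draw]
]
RT 90: heading 198 -> 108
Final: pos=(-8.17,-5.241), heading=108, 10 segment(s) drawn
Waypoints (11 total):
(0, 0)
(14, 0)
(19, 0)
(1.099, -1.882)
(-8.847, -2.927)
(-13.819, -3.449)
(3.787, 0.293)
(13.569, 2.372)
(18.46, 3.412)
(1.341, -2.151)
(-8.17, -5.241)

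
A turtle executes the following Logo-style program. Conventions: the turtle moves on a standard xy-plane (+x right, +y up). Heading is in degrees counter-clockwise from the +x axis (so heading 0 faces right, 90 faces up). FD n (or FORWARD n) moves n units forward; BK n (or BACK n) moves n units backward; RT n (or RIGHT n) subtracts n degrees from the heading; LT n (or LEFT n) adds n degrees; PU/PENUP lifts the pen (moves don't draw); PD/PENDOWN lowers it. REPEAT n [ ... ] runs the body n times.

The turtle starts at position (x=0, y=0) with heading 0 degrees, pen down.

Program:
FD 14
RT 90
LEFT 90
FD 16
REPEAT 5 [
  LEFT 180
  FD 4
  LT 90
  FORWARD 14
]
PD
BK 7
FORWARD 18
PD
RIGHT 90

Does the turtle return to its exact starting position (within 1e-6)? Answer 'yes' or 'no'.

Answer: no

Derivation:
Executing turtle program step by step:
Start: pos=(0,0), heading=0, pen down
FD 14: (0,0) -> (14,0) [heading=0, draw]
RT 90: heading 0 -> 270
LT 90: heading 270 -> 0
FD 16: (14,0) -> (30,0) [heading=0, draw]
REPEAT 5 [
  -- iteration 1/5 --
  LT 180: heading 0 -> 180
  FD 4: (30,0) -> (26,0) [heading=180, draw]
  LT 90: heading 180 -> 270
  FD 14: (26,0) -> (26,-14) [heading=270, draw]
  -- iteration 2/5 --
  LT 180: heading 270 -> 90
  FD 4: (26,-14) -> (26,-10) [heading=90, draw]
  LT 90: heading 90 -> 180
  FD 14: (26,-10) -> (12,-10) [heading=180, draw]
  -- iteration 3/5 --
  LT 180: heading 180 -> 0
  FD 4: (12,-10) -> (16,-10) [heading=0, draw]
  LT 90: heading 0 -> 90
  FD 14: (16,-10) -> (16,4) [heading=90, draw]
  -- iteration 4/5 --
  LT 180: heading 90 -> 270
  FD 4: (16,4) -> (16,0) [heading=270, draw]
  LT 90: heading 270 -> 0
  FD 14: (16,0) -> (30,0) [heading=0, draw]
  -- iteration 5/5 --
  LT 180: heading 0 -> 180
  FD 4: (30,0) -> (26,0) [heading=180, draw]
  LT 90: heading 180 -> 270
  FD 14: (26,0) -> (26,-14) [heading=270, draw]
]
PD: pen down
BK 7: (26,-14) -> (26,-7) [heading=270, draw]
FD 18: (26,-7) -> (26,-25) [heading=270, draw]
PD: pen down
RT 90: heading 270 -> 180
Final: pos=(26,-25), heading=180, 14 segment(s) drawn

Start position: (0, 0)
Final position: (26, -25)
Distance = 36.069; >= 1e-6 -> NOT closed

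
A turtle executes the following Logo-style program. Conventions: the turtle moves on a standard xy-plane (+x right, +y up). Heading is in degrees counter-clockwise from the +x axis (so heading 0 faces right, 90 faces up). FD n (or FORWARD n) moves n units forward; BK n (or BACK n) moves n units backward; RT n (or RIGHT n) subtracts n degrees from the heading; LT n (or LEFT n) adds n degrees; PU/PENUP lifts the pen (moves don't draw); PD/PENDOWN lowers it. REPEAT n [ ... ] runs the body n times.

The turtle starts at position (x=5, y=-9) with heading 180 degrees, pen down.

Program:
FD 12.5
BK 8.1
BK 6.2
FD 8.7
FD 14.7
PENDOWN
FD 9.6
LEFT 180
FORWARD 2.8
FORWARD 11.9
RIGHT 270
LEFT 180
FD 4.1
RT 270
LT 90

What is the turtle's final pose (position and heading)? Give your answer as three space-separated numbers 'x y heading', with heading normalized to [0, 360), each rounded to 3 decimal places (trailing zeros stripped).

Answer: -11.5 -13.1 90

Derivation:
Executing turtle program step by step:
Start: pos=(5,-9), heading=180, pen down
FD 12.5: (5,-9) -> (-7.5,-9) [heading=180, draw]
BK 8.1: (-7.5,-9) -> (0.6,-9) [heading=180, draw]
BK 6.2: (0.6,-9) -> (6.8,-9) [heading=180, draw]
FD 8.7: (6.8,-9) -> (-1.9,-9) [heading=180, draw]
FD 14.7: (-1.9,-9) -> (-16.6,-9) [heading=180, draw]
PD: pen down
FD 9.6: (-16.6,-9) -> (-26.2,-9) [heading=180, draw]
LT 180: heading 180 -> 0
FD 2.8: (-26.2,-9) -> (-23.4,-9) [heading=0, draw]
FD 11.9: (-23.4,-9) -> (-11.5,-9) [heading=0, draw]
RT 270: heading 0 -> 90
LT 180: heading 90 -> 270
FD 4.1: (-11.5,-9) -> (-11.5,-13.1) [heading=270, draw]
RT 270: heading 270 -> 0
LT 90: heading 0 -> 90
Final: pos=(-11.5,-13.1), heading=90, 9 segment(s) drawn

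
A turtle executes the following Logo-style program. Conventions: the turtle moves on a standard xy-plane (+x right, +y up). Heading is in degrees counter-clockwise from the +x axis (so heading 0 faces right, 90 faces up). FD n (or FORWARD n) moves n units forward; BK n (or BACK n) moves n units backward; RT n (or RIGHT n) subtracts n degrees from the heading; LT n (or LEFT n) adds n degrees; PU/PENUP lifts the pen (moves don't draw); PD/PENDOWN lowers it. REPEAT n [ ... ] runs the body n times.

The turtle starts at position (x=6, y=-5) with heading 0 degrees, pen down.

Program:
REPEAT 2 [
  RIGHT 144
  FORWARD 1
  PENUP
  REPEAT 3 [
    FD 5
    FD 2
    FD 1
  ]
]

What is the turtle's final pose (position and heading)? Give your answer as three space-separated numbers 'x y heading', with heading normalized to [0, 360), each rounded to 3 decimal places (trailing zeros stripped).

Executing turtle program step by step:
Start: pos=(6,-5), heading=0, pen down
REPEAT 2 [
  -- iteration 1/2 --
  RT 144: heading 0 -> 216
  FD 1: (6,-5) -> (5.191,-5.588) [heading=216, draw]
  PU: pen up
  REPEAT 3 [
    -- iteration 1/3 --
    FD 5: (5.191,-5.588) -> (1.146,-8.527) [heading=216, move]
    FD 2: (1.146,-8.527) -> (-0.472,-9.702) [heading=216, move]
    FD 1: (-0.472,-9.702) -> (-1.281,-10.29) [heading=216, move]
    -- iteration 2/3 --
    FD 5: (-1.281,-10.29) -> (-5.326,-13.229) [heading=216, move]
    FD 2: (-5.326,-13.229) -> (-6.944,-14.405) [heading=216, move]
    FD 1: (-6.944,-14.405) -> (-7.753,-14.992) [heading=216, move]
    -- iteration 3/3 --
    FD 5: (-7.753,-14.992) -> (-11.798,-17.931) [heading=216, move]
    FD 2: (-11.798,-17.931) -> (-13.416,-19.107) [heading=216, move]
    FD 1: (-13.416,-19.107) -> (-14.225,-19.695) [heading=216, move]
  ]
  -- iteration 2/2 --
  RT 144: heading 216 -> 72
  FD 1: (-14.225,-19.695) -> (-13.916,-18.744) [heading=72, move]
  PU: pen up
  REPEAT 3 [
    -- iteration 1/3 --
    FD 5: (-13.916,-18.744) -> (-12.371,-13.988) [heading=72, move]
    FD 2: (-12.371,-13.988) -> (-11.753,-12.086) [heading=72, move]
    FD 1: (-11.753,-12.086) -> (-11.444,-11.135) [heading=72, move]
    -- iteration 2/3 --
    FD 5: (-11.444,-11.135) -> (-9.899,-6.38) [heading=72, move]
    FD 2: (-9.899,-6.38) -> (-9.281,-4.478) [heading=72, move]
    FD 1: (-9.281,-4.478) -> (-8.972,-3.527) [heading=72, move]
    -- iteration 3/3 --
    FD 5: (-8.972,-3.527) -> (-7.427,1.229) [heading=72, move]
    FD 2: (-7.427,1.229) -> (-6.809,3.131) [heading=72, move]
    FD 1: (-6.809,3.131) -> (-6.5,4.082) [heading=72, move]
  ]
]
Final: pos=(-6.5,4.082), heading=72, 1 segment(s) drawn

Answer: -6.5 4.082 72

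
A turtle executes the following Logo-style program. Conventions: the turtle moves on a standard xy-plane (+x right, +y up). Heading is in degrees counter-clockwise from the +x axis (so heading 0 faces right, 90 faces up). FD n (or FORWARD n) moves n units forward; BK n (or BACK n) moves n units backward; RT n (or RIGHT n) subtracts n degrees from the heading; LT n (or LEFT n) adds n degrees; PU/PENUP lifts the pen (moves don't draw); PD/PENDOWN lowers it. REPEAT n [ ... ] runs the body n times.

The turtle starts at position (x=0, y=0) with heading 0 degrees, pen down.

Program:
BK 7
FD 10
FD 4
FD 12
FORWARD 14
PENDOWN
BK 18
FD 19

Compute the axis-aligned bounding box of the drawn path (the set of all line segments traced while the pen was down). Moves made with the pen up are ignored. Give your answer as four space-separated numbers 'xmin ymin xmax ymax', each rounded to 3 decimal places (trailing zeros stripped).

Answer: -7 0 34 0

Derivation:
Executing turtle program step by step:
Start: pos=(0,0), heading=0, pen down
BK 7: (0,0) -> (-7,0) [heading=0, draw]
FD 10: (-7,0) -> (3,0) [heading=0, draw]
FD 4: (3,0) -> (7,0) [heading=0, draw]
FD 12: (7,0) -> (19,0) [heading=0, draw]
FD 14: (19,0) -> (33,0) [heading=0, draw]
PD: pen down
BK 18: (33,0) -> (15,0) [heading=0, draw]
FD 19: (15,0) -> (34,0) [heading=0, draw]
Final: pos=(34,0), heading=0, 7 segment(s) drawn

Segment endpoints: x in {-7, 0, 3, 7, 15, 19, 33, 34}, y in {0}
xmin=-7, ymin=0, xmax=34, ymax=0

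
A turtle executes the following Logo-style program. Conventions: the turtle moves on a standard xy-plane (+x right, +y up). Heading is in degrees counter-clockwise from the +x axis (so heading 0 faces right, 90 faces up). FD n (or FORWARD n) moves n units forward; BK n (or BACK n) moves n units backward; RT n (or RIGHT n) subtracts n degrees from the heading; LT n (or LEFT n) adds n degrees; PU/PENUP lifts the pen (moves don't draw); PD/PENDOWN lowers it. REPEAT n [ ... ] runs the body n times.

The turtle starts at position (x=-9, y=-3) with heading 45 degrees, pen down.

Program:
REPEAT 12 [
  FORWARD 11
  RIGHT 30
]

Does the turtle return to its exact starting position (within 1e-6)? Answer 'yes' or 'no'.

Answer: yes

Derivation:
Executing turtle program step by step:
Start: pos=(-9,-3), heading=45, pen down
REPEAT 12 [
  -- iteration 1/12 --
  FD 11: (-9,-3) -> (-1.222,4.778) [heading=45, draw]
  RT 30: heading 45 -> 15
  -- iteration 2/12 --
  FD 11: (-1.222,4.778) -> (9.403,7.625) [heading=15, draw]
  RT 30: heading 15 -> 345
  -- iteration 3/12 --
  FD 11: (9.403,7.625) -> (20.029,4.778) [heading=345, draw]
  RT 30: heading 345 -> 315
  -- iteration 4/12 --
  FD 11: (20.029,4.778) -> (27.807,-3) [heading=315, draw]
  RT 30: heading 315 -> 285
  -- iteration 5/12 --
  FD 11: (27.807,-3) -> (30.654,-13.625) [heading=285, draw]
  RT 30: heading 285 -> 255
  -- iteration 6/12 --
  FD 11: (30.654,-13.625) -> (27.807,-24.25) [heading=255, draw]
  RT 30: heading 255 -> 225
  -- iteration 7/12 --
  FD 11: (27.807,-24.25) -> (20.029,-32.029) [heading=225, draw]
  RT 30: heading 225 -> 195
  -- iteration 8/12 --
  FD 11: (20.029,-32.029) -> (9.403,-34.876) [heading=195, draw]
  RT 30: heading 195 -> 165
  -- iteration 9/12 --
  FD 11: (9.403,-34.876) -> (-1.222,-32.029) [heading=165, draw]
  RT 30: heading 165 -> 135
  -- iteration 10/12 --
  FD 11: (-1.222,-32.029) -> (-9,-24.25) [heading=135, draw]
  RT 30: heading 135 -> 105
  -- iteration 11/12 --
  FD 11: (-9,-24.25) -> (-11.847,-13.625) [heading=105, draw]
  RT 30: heading 105 -> 75
  -- iteration 12/12 --
  FD 11: (-11.847,-13.625) -> (-9,-3) [heading=75, draw]
  RT 30: heading 75 -> 45
]
Final: pos=(-9,-3), heading=45, 12 segment(s) drawn

Start position: (-9, -3)
Final position: (-9, -3)
Distance = 0; < 1e-6 -> CLOSED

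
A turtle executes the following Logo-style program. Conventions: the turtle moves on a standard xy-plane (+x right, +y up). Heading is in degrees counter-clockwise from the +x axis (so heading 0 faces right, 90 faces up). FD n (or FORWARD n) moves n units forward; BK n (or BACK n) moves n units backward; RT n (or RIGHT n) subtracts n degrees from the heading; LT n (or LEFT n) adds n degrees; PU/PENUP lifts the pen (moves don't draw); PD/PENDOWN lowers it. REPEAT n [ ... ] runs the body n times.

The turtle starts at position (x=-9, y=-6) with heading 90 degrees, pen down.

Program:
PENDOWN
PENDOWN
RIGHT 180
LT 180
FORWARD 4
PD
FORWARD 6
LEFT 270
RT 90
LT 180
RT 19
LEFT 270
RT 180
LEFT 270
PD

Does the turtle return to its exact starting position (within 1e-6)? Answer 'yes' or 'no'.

Answer: no

Derivation:
Executing turtle program step by step:
Start: pos=(-9,-6), heading=90, pen down
PD: pen down
PD: pen down
RT 180: heading 90 -> 270
LT 180: heading 270 -> 90
FD 4: (-9,-6) -> (-9,-2) [heading=90, draw]
PD: pen down
FD 6: (-9,-2) -> (-9,4) [heading=90, draw]
LT 270: heading 90 -> 0
RT 90: heading 0 -> 270
LT 180: heading 270 -> 90
RT 19: heading 90 -> 71
LT 270: heading 71 -> 341
RT 180: heading 341 -> 161
LT 270: heading 161 -> 71
PD: pen down
Final: pos=(-9,4), heading=71, 2 segment(s) drawn

Start position: (-9, -6)
Final position: (-9, 4)
Distance = 10; >= 1e-6 -> NOT closed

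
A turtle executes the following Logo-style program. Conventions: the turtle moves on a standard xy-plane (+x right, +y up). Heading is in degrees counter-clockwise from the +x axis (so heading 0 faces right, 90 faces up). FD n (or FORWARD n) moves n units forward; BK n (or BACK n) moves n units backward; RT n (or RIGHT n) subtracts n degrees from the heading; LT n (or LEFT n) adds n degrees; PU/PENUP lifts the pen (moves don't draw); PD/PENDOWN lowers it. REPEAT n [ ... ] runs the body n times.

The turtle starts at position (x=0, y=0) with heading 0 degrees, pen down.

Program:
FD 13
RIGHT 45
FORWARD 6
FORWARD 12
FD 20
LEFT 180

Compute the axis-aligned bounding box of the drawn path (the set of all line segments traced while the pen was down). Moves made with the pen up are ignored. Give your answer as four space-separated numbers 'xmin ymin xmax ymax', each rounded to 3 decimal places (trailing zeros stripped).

Executing turtle program step by step:
Start: pos=(0,0), heading=0, pen down
FD 13: (0,0) -> (13,0) [heading=0, draw]
RT 45: heading 0 -> 315
FD 6: (13,0) -> (17.243,-4.243) [heading=315, draw]
FD 12: (17.243,-4.243) -> (25.728,-12.728) [heading=315, draw]
FD 20: (25.728,-12.728) -> (39.87,-26.87) [heading=315, draw]
LT 180: heading 315 -> 135
Final: pos=(39.87,-26.87), heading=135, 4 segment(s) drawn

Segment endpoints: x in {0, 13, 17.243, 25.728, 39.87}, y in {-26.87, -12.728, -4.243, 0}
xmin=0, ymin=-26.87, xmax=39.87, ymax=0

Answer: 0 -26.87 39.87 0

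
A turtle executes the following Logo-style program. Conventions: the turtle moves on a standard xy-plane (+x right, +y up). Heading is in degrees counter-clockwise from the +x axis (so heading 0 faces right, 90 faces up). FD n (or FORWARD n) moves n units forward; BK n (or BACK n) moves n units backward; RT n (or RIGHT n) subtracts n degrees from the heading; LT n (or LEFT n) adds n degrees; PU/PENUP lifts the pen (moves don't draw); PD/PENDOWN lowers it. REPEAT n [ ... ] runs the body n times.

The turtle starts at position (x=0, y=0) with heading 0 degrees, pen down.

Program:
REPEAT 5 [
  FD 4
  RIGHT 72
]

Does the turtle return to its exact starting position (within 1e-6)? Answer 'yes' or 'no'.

Answer: yes

Derivation:
Executing turtle program step by step:
Start: pos=(0,0), heading=0, pen down
REPEAT 5 [
  -- iteration 1/5 --
  FD 4: (0,0) -> (4,0) [heading=0, draw]
  RT 72: heading 0 -> 288
  -- iteration 2/5 --
  FD 4: (4,0) -> (5.236,-3.804) [heading=288, draw]
  RT 72: heading 288 -> 216
  -- iteration 3/5 --
  FD 4: (5.236,-3.804) -> (2,-6.155) [heading=216, draw]
  RT 72: heading 216 -> 144
  -- iteration 4/5 --
  FD 4: (2,-6.155) -> (-1.236,-3.804) [heading=144, draw]
  RT 72: heading 144 -> 72
  -- iteration 5/5 --
  FD 4: (-1.236,-3.804) -> (0,0) [heading=72, draw]
  RT 72: heading 72 -> 0
]
Final: pos=(0,0), heading=0, 5 segment(s) drawn

Start position: (0, 0)
Final position: (0, 0)
Distance = 0; < 1e-6 -> CLOSED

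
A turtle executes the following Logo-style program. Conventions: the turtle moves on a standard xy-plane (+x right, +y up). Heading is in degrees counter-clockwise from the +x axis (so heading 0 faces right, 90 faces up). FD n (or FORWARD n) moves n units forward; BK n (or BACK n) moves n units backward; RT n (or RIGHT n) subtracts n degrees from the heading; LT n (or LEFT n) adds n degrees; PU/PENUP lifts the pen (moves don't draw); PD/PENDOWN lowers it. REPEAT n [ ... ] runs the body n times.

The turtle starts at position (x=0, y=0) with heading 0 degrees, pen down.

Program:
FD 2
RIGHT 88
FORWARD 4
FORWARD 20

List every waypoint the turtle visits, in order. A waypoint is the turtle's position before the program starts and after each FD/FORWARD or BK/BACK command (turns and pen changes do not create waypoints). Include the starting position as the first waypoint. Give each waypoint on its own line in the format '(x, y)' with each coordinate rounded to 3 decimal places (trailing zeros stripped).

Answer: (0, 0)
(2, 0)
(2.14, -3.998)
(2.838, -23.985)

Derivation:
Executing turtle program step by step:
Start: pos=(0,0), heading=0, pen down
FD 2: (0,0) -> (2,0) [heading=0, draw]
RT 88: heading 0 -> 272
FD 4: (2,0) -> (2.14,-3.998) [heading=272, draw]
FD 20: (2.14,-3.998) -> (2.838,-23.985) [heading=272, draw]
Final: pos=(2.838,-23.985), heading=272, 3 segment(s) drawn
Waypoints (4 total):
(0, 0)
(2, 0)
(2.14, -3.998)
(2.838, -23.985)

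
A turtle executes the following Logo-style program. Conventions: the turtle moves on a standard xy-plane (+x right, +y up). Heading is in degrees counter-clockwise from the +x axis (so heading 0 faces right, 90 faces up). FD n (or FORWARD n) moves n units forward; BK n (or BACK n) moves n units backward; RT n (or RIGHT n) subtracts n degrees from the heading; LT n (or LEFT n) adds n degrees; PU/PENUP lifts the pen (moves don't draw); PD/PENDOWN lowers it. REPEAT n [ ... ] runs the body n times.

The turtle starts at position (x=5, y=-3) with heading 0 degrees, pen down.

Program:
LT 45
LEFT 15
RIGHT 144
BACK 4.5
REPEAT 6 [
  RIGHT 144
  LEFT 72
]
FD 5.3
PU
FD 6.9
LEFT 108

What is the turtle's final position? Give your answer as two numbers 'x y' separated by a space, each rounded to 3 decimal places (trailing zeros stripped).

Executing turtle program step by step:
Start: pos=(5,-3), heading=0, pen down
LT 45: heading 0 -> 45
LT 15: heading 45 -> 60
RT 144: heading 60 -> 276
BK 4.5: (5,-3) -> (4.53,1.475) [heading=276, draw]
REPEAT 6 [
  -- iteration 1/6 --
  RT 144: heading 276 -> 132
  LT 72: heading 132 -> 204
  -- iteration 2/6 --
  RT 144: heading 204 -> 60
  LT 72: heading 60 -> 132
  -- iteration 3/6 --
  RT 144: heading 132 -> 348
  LT 72: heading 348 -> 60
  -- iteration 4/6 --
  RT 144: heading 60 -> 276
  LT 72: heading 276 -> 348
  -- iteration 5/6 --
  RT 144: heading 348 -> 204
  LT 72: heading 204 -> 276
  -- iteration 6/6 --
  RT 144: heading 276 -> 132
  LT 72: heading 132 -> 204
]
FD 5.3: (4.53,1.475) -> (-0.312,-0.68) [heading=204, draw]
PU: pen up
FD 6.9: (-0.312,-0.68) -> (-6.616,-3.487) [heading=204, move]
LT 108: heading 204 -> 312
Final: pos=(-6.616,-3.487), heading=312, 2 segment(s) drawn

Answer: -6.616 -3.487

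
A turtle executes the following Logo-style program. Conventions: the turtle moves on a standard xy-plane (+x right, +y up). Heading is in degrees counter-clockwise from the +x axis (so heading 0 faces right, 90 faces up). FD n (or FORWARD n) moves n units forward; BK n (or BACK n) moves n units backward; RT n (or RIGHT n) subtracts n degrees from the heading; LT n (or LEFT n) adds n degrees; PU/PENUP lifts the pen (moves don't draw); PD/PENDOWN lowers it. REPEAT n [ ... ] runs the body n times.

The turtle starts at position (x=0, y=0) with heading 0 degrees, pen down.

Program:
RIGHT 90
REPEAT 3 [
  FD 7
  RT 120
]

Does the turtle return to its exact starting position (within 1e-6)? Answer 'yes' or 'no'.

Executing turtle program step by step:
Start: pos=(0,0), heading=0, pen down
RT 90: heading 0 -> 270
REPEAT 3 [
  -- iteration 1/3 --
  FD 7: (0,0) -> (0,-7) [heading=270, draw]
  RT 120: heading 270 -> 150
  -- iteration 2/3 --
  FD 7: (0,-7) -> (-6.062,-3.5) [heading=150, draw]
  RT 120: heading 150 -> 30
  -- iteration 3/3 --
  FD 7: (-6.062,-3.5) -> (0,0) [heading=30, draw]
  RT 120: heading 30 -> 270
]
Final: pos=(0,0), heading=270, 3 segment(s) drawn

Start position: (0, 0)
Final position: (0, 0)
Distance = 0; < 1e-6 -> CLOSED

Answer: yes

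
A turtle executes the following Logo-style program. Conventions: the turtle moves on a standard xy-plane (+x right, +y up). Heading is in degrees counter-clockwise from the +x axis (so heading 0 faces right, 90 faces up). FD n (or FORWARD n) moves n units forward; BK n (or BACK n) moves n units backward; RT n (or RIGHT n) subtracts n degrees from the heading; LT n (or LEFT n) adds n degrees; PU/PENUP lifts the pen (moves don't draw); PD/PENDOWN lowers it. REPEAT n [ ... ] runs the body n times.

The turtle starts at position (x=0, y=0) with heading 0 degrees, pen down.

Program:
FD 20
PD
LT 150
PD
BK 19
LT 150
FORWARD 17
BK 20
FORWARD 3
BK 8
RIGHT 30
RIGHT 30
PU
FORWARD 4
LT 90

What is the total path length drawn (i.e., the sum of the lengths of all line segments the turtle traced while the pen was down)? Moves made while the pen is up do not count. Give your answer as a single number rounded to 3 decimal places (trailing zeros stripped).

Answer: 87

Derivation:
Executing turtle program step by step:
Start: pos=(0,0), heading=0, pen down
FD 20: (0,0) -> (20,0) [heading=0, draw]
PD: pen down
LT 150: heading 0 -> 150
PD: pen down
BK 19: (20,0) -> (36.454,-9.5) [heading=150, draw]
LT 150: heading 150 -> 300
FD 17: (36.454,-9.5) -> (44.954,-24.222) [heading=300, draw]
BK 20: (44.954,-24.222) -> (34.954,-6.902) [heading=300, draw]
FD 3: (34.954,-6.902) -> (36.454,-9.5) [heading=300, draw]
BK 8: (36.454,-9.5) -> (32.454,-2.572) [heading=300, draw]
RT 30: heading 300 -> 270
RT 30: heading 270 -> 240
PU: pen up
FD 4: (32.454,-2.572) -> (30.454,-6.036) [heading=240, move]
LT 90: heading 240 -> 330
Final: pos=(30.454,-6.036), heading=330, 6 segment(s) drawn

Segment lengths:
  seg 1: (0,0) -> (20,0), length = 20
  seg 2: (20,0) -> (36.454,-9.5), length = 19
  seg 3: (36.454,-9.5) -> (44.954,-24.222), length = 17
  seg 4: (44.954,-24.222) -> (34.954,-6.902), length = 20
  seg 5: (34.954,-6.902) -> (36.454,-9.5), length = 3
  seg 6: (36.454,-9.5) -> (32.454,-2.572), length = 8
Total = 87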